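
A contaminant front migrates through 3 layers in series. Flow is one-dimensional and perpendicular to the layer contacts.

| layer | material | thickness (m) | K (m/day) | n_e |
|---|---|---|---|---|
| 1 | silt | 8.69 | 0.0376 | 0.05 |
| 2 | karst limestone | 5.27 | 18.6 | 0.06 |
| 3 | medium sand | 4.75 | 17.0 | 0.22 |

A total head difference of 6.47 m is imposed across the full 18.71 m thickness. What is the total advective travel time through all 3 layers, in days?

64.3

With flow normal to the layers, continuity requires the same specific discharge q through every layer.
Σ(b_i/K_i) = 8.69/0.0376 + 5.27/18.6 + 4.75/17.0 = 231.7 d.
q = Δh / Σ(b_i/K_i) = 6.47 / 231.7 = 0.02793 m/day.
In each layer the seepage velocity is v_i = q/n_i, so the layer transit time is t_i = b_i·n_i / q:
  layer 1 (silt): t_1 = 8.69 × 0.05 / 0.02793 = 15.56 d
  layer 2 (karst limestone): t_2 = 5.27 × 0.06 / 0.02793 = 11.32 d
  layer 3 (medium sand): t_3 = 4.75 × 0.22 / 0.02793 = 37.42 d
Total t = Σ t_i = 64.30 days.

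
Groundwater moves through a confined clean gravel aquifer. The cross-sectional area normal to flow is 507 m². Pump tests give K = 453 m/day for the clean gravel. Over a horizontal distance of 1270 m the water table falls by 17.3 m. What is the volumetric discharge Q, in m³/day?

3130

Hydraulic gradient i = Δh / L = 17.3 / 1270 = 0.01362.
Darcy's law: Q = K · A · i = 453.0 × 507.0 × 0.01362 = 3129 m³/day.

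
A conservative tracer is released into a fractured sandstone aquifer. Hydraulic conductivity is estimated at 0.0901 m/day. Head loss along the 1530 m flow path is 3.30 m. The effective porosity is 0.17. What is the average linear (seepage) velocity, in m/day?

0.00114

Hydraulic gradient i = Δh / L = 3.30 / 1530 = 0.002157.
Darcy flux q = K · i = 0.09010 × 0.002157 = 0.0001943 m/day.
Seepage velocity v = q / n_e = 0.0001943 / 0.17 = 0.001143 m/day.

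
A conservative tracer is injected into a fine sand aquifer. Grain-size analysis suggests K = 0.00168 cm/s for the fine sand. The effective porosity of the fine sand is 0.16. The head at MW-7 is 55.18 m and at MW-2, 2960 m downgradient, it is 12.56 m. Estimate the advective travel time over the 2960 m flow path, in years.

Convert K: 0.00168 cm/s × 864 = 1.452 m/day.
Hydraulic gradient i = (55.18 − 12.56) / 2960 = 42.62 / 2960 = 0.01440.
Darcy flux q = K · i = 1.452 × 0.01440 = 0.02090 m/day.
Seepage velocity v = q / n_e = 0.02090 / 0.16 = 0.1306 m/day.
Travel time t = L / v = 2960 / 0.1306 = 22660 days = 62.04 years.

62.0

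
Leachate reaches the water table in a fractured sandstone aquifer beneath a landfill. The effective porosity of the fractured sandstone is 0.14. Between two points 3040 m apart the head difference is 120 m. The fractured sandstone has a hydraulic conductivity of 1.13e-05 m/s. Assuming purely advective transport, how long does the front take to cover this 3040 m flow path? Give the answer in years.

30.2

Convert K: 1.13e-05 m/s × 86400 = 0.9763 m/day.
Hydraulic gradient i = Δh / L = 120 / 3040 = 0.03947.
Darcy flux q = K · i = 0.9763 × 0.03947 = 0.03854 m/day.
Seepage velocity v = q / n_e = 0.03854 / 0.14 = 0.2753 m/day.
Travel time t = L / v = 3040 / 0.2753 = 11043 days = 30.24 years.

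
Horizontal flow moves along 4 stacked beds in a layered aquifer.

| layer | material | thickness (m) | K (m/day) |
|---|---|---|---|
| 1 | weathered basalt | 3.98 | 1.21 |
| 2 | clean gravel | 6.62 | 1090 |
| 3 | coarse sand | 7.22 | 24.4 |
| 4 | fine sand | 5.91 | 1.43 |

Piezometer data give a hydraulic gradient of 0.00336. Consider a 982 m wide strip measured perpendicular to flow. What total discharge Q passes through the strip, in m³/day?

24400

Flow is parallel to layering, so each bed carries its own Darcy discharge and the transmissivities add.
Σ(K_i·b_i) = 1.21×3.98 + 1090×6.62 + 24.4×7.22 + 1.43×5.91 = 7405 m²/day.
Hydraulic gradient i = 0.00336.
Q = Σ(K_i·b_i) · W · i = 7405 × 982 × 0.003360 = 24434 m³/day.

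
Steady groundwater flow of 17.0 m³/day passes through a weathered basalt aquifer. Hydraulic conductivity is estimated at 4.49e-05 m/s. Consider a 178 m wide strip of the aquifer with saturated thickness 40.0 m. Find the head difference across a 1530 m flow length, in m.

Convert K: 4.49e-05 m/s × 86400 = 3.879 m/day.
Cross-sectional area A = 178 × 40.0 = 7120 m².
From Q = K·A·i, i = Q / (K·A) = 17.0 / (3.879 × 7120) = 0.0006155.
Head loss Δh = i · L = 0.0006155 × 1530 = 0.9417 m.

0.942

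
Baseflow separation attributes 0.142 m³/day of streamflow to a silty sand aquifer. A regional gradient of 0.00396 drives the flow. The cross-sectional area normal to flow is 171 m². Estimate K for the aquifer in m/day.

0.210

Hydraulic gradient i = 0.00396.
From Q = K·A·i, K = Q / (A·i) = 0.142 / (171.0 × 0.003960) = 0.2097 m/day.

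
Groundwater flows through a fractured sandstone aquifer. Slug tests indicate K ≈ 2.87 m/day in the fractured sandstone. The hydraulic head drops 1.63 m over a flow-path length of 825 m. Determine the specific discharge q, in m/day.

Hydraulic gradient i = Δh / L = 1.63 / 825 = 0.001976.
Specific discharge q = K · i = 2.870 × 0.001976 = 0.005670 m/day.

0.00567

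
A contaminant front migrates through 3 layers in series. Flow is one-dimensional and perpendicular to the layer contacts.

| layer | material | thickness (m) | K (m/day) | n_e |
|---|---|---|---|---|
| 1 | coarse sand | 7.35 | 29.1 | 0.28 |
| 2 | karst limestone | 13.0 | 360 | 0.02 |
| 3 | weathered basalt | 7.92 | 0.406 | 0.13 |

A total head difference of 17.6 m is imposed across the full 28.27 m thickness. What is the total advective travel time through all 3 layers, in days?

With flow normal to the layers, continuity requires the same specific discharge q through every layer.
Σ(b_i/K_i) = 7.35/29.1 + 13.0/360 + 7.92/0.406 = 19.80 d.
q = Δh / Σ(b_i/K_i) = 17.6 / 19.80 = 0.8891 m/day.
In each layer the seepage velocity is v_i = q/n_i, so the layer transit time is t_i = b_i·n_i / q:
  layer 1 (coarse sand): t_1 = 7.35 × 0.28 / 0.8891 = 2.315 d
  layer 2 (karst limestone): t_2 = 13.0 × 0.02 / 0.8891 = 0.2924 d
  layer 3 (weathered basalt): t_3 = 7.92 × 0.13 / 0.8891 = 1.158 d
Total t = Σ t_i = 3.765 days.

3.77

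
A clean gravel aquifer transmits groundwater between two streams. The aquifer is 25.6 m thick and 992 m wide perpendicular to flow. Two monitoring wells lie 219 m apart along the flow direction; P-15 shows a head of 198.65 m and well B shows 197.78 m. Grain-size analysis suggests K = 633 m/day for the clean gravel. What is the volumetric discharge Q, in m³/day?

Cross-sectional area A = 992 × 25.6 = 25395 m².
Hydraulic gradient i = (198.65 − 197.78) / 219 = 0.87 / 219 = 0.003973.
Darcy's law: Q = K · A · i = 633.0 × 25395 × 0.003973 = 63860 m³/day.

63900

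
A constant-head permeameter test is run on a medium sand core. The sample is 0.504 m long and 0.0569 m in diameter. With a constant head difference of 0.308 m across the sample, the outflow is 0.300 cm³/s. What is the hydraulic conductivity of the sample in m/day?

16.7

Cross-sectional area A = π·(d/2)² = π × (0.0569/2)² = 0.002543 m².
Convert discharge: 0.300 cm³/s = 3.000e-07 m³/s.
Darcy's law rearranged: K = Q·L / (A·Δh) = 3.000e-07 × 0.504 / (0.002543 × 0.308) = 0.0001931 m/s = 16.68 m/day.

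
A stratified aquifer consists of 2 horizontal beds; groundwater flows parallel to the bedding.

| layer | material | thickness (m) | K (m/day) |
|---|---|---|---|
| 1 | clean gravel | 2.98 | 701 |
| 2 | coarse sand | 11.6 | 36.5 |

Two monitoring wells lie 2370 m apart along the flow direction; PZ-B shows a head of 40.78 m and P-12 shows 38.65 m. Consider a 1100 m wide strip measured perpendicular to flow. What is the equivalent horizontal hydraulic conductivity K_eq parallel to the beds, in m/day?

Flow is parallel to layering, so each bed carries its own Darcy discharge and the transmissivities add.
Σ(K_i·b_i) = 701×2.98 + 36.5×11.6 = 2512 m²/day.
Total thickness b = 14.58 m, so K_eq = Σ(K_i·b_i)/b = 172.3 m/day.

172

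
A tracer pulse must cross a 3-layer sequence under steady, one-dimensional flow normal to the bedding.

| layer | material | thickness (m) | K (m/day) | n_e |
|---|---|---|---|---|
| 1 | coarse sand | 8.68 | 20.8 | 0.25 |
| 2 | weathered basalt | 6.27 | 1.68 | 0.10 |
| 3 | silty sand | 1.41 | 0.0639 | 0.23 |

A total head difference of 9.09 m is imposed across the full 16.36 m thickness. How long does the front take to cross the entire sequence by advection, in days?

With flow normal to the layers, continuity requires the same specific discharge q through every layer.
Σ(b_i/K_i) = 8.68/20.8 + 6.27/1.68 + 1.41/0.0639 = 26.22 d.
q = Δh / Σ(b_i/K_i) = 9.09 / 26.22 = 0.3467 m/day.
In each layer the seepage velocity is v_i = q/n_i, so the layer transit time is t_i = b_i·n_i / q:
  layer 1 (coarse sand): t_1 = 8.68 × 0.25 / 0.3467 = 6.258 d
  layer 2 (weathered basalt): t_2 = 6.27 × 0.10 / 0.3467 = 1.808 d
  layer 3 (silty sand): t_3 = 1.41 × 0.23 / 0.3467 = 0.9353 d
Total t = Σ t_i = 9.002 days.

9.00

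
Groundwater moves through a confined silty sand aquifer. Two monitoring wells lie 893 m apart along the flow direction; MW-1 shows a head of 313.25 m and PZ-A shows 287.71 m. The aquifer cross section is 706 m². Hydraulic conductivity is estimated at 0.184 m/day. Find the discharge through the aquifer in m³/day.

Hydraulic gradient i = (313.25 − 287.71) / 893 = 25.54 / 893 = 0.02860.
Darcy's law: Q = K · A · i = 0.1840 × 706.0 × 0.02860 = 3.715 m³/day.

3.72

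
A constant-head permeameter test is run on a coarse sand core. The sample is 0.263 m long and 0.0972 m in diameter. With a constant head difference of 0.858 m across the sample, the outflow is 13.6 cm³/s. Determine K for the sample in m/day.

48.5

Cross-sectional area A = π·(d/2)² = π × (0.0972/2)² = 0.007420 m².
Convert discharge: 13.6 cm³/s = 1.360e-05 m³/s.
Darcy's law rearranged: K = Q·L / (A·Δh) = 1.360e-05 × 0.263 / (0.007420 × 0.858) = 0.0005618 m/s = 48.54 m/day.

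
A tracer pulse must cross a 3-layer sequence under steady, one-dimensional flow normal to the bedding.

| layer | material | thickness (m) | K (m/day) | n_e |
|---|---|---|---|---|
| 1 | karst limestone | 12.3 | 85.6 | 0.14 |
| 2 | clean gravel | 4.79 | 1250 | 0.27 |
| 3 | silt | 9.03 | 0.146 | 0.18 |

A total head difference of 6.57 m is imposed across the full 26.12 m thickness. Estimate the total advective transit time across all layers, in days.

With flow normal to the layers, continuity requires the same specific discharge q through every layer.
Σ(b_i/K_i) = 12.3/85.6 + 4.79/1250 + 9.03/0.146 = 62.00 d.
q = Δh / Σ(b_i/K_i) = 6.57 / 62.00 = 0.1060 m/day.
In each layer the seepage velocity is v_i = q/n_i, so the layer transit time is t_i = b_i·n_i / q:
  layer 1 (karst limestone): t_1 = 12.3 × 0.14 / 0.1060 = 16.25 d
  layer 2 (clean gravel): t_2 = 4.79 × 0.27 / 0.1060 = 12.20 d
  layer 3 (silt): t_3 = 9.03 × 0.18 / 0.1060 = 15.34 d
Total t = Σ t_i = 43.79 days.

43.8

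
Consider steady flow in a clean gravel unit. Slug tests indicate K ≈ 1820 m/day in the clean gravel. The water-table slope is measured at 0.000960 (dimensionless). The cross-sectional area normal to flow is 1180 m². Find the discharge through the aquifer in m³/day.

Hydraulic gradient i = 0.000960.
Darcy's law: Q = K · A · i = 1820 × 1180 × 0.0009600 = 2062 m³/day.

2060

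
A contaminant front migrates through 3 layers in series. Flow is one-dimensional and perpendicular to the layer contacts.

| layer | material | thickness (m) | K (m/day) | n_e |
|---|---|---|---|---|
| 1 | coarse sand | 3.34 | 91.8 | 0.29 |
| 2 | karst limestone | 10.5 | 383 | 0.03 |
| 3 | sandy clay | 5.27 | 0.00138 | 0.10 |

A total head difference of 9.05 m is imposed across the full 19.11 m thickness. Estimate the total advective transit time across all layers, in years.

2.09

With flow normal to the layers, continuity requires the same specific discharge q through every layer.
Σ(b_i/K_i) = 3.34/91.8 + 10.5/383 + 5.27/0.00138 = 3819 d.
q = Δh / Σ(b_i/K_i) = 9.05 / 3819 = 0.002370 m/day.
In each layer the seepage velocity is v_i = q/n_i, so the layer transit time is t_i = b_i·n_i / q:
  layer 1 (coarse sand): t_1 = 3.34 × 0.29 / 0.002370 = 408.7 d
  layer 2 (karst limestone): t_2 = 10.5 × 0.03 / 0.002370 = 132.9 d
  layer 3 (sandy clay): t_3 = 5.27 × 0.10 / 0.002370 = 222.4 d
Total t = Σ t_i = 764.0 days = 2.092 years.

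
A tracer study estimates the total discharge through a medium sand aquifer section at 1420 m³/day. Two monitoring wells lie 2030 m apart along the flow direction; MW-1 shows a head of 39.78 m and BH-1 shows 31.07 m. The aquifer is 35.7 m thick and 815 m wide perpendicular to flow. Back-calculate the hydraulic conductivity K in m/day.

11.4

Cross-sectional area A = 815 × 35.7 = 29096 m².
Hydraulic gradient i = (39.78 − 31.07) / 2030 = 8.71 / 2030 = 0.004291.
From Q = K·A·i, K = Q / (A·i) = 1420 / (29096 × 0.004291) = 11.37 m/day.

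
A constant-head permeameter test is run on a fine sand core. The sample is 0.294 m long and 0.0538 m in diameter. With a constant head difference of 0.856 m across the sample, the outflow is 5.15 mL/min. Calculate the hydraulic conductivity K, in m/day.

1.12

Cross-sectional area A = π·(d/2)² = π × (0.0538/2)² = 0.002273 m².
Convert discharge: 5.15 mL/min = 8.583e-08 m³/s.
Darcy's law rearranged: K = Q·L / (A·Δh) = 8.583e-08 × 0.294 / (0.002273 × 0.856) = 1.297e-05 m/s = 1.120 m/day.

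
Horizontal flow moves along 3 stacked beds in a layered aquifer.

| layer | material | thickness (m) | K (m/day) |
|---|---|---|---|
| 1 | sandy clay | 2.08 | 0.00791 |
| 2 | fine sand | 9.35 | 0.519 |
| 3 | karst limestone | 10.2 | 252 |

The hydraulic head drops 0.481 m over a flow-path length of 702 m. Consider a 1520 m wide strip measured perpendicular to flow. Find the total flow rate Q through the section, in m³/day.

Flow is parallel to layering, so each bed carries its own Darcy discharge and the transmissivities add.
Σ(K_i·b_i) = 0.00791×2.08 + 0.519×9.35 + 252×10.2 = 2575 m²/day.
Hydraulic gradient i = Δh / L = 0.481 / 702 = 0.0006852.
Q = Σ(K_i·b_i) · W · i = 2575 × 1520 × 0.0006852 = 2682 m³/day.

2680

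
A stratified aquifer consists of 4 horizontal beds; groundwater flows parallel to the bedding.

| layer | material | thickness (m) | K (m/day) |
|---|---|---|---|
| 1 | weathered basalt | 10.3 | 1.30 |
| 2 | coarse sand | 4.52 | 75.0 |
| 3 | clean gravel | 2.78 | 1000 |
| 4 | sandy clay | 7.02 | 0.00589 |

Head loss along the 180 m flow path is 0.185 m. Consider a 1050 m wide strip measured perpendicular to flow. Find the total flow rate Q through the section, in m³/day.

3380

Flow is parallel to layering, so each bed carries its own Darcy discharge and the transmissivities add.
Σ(K_i·b_i) = 1.30×10.3 + 75.0×4.52 + 1000×2.78 + 0.00589×7.02 = 3132 m²/day.
Hydraulic gradient i = Δh / L = 0.185 / 180 = 0.001028.
Q = Σ(K_i·b_i) · W · i = 3132 × 1050 × 0.001028 = 3380 m³/day.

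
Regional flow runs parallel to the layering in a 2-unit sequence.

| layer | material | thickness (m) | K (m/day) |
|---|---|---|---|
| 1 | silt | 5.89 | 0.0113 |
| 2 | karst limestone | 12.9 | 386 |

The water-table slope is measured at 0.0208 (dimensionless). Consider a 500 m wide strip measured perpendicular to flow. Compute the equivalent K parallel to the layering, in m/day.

265

Flow is parallel to layering, so each bed carries its own Darcy discharge and the transmissivities add.
Σ(K_i·b_i) = 0.0113×5.89 + 386×12.9 = 4979 m²/day.
Total thickness b = 18.79 m, so K_eq = Σ(K_i·b_i)/b = 265.0 m/day.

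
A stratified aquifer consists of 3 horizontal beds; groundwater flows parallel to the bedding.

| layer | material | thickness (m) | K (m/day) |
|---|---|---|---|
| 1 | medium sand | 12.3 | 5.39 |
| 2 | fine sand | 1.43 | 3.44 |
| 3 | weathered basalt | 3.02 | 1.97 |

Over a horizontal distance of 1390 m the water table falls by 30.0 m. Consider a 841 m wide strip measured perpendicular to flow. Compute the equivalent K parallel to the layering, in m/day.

4.61

Flow is parallel to layering, so each bed carries its own Darcy discharge and the transmissivities add.
Σ(K_i·b_i) = 5.39×12.3 + 3.44×1.43 + 1.97×3.02 = 77.17 m²/day.
Total thickness b = 16.75 m, so K_eq = Σ(K_i·b_i)/b = 4.607 m/day.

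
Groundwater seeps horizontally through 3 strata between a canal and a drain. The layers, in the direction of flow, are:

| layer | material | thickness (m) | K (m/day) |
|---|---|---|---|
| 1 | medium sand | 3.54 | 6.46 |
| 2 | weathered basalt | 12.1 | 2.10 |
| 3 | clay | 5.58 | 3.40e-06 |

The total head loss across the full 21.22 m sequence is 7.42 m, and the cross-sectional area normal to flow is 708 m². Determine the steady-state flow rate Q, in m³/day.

0.00320

Flow is perpendicular to layering, so the layers act in series and the equivalent K is the thickness-weighted harmonic mean.
Total thickness L = 3.54 + 12.1 + 5.58 = 21.22 m.
Σ(b_i/K_i) = 3.54/6.46 + 12.1/2.10 + 5.58/3.40e-06 = 1.641e+06 d.
K_eq = L / Σ(b_i/K_i) = 21.22 / 1.641e+06 = 1.293e-05 m/day.
Q = K_eq · A · (Δh/L) = 1.293e-05 × 708 × (7.42/21.22) = 0.003201 m³/day.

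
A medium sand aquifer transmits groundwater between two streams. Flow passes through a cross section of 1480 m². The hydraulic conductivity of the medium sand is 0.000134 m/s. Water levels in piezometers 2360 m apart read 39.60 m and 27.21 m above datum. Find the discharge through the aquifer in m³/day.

90.0

Convert K: 0.000134 m/s × 86400 = 11.58 m/day.
Hydraulic gradient i = (39.60 − 27.21) / 2360 = 12.39 / 2360 = 0.005250.
Darcy's law: Q = K · A · i = 11.58 × 1480 × 0.005250 = 89.96 m³/day.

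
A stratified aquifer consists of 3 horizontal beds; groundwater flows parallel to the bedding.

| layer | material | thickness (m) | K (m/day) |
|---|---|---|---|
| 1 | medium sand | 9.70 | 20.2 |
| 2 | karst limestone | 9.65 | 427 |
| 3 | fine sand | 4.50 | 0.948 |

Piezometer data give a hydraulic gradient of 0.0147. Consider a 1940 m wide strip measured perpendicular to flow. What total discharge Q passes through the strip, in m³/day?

123000

Flow is parallel to layering, so each bed carries its own Darcy discharge and the transmissivities add.
Σ(K_i·b_i) = 20.2×9.70 + 427×9.65 + 0.948×4.50 = 4321 m²/day.
Hydraulic gradient i = 0.0147.
Q = Σ(K_i·b_i) · W · i = 4321 × 1940 × 0.01470 = 1.232e+05 m³/day.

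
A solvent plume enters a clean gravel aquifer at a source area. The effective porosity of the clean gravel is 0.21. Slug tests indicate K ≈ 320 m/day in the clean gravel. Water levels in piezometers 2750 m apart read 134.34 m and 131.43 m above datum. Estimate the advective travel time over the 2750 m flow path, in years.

4.67

Hydraulic gradient i = (134.34 − 131.43) / 2750 = 2.91 / 2750 = 0.001058.
Darcy flux q = K · i = 320.0 × 0.001058 = 0.3386 m/day.
Seepage velocity v = q / n_e = 0.3386 / 0.21 = 1.612 m/day.
Travel time t = L / v = 2750 / 1.612 = 1705 days = 4.669 years.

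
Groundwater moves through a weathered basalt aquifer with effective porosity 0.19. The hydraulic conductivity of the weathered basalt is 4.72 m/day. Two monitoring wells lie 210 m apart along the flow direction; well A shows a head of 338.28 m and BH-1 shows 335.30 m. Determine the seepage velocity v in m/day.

Hydraulic gradient i = (338.28 − 335.30) / 210 = 2.98 / 210 = 0.01419.
Darcy flux q = K · i = 4.720 × 0.01419 = 0.06698 m/day.
Seepage velocity v = q / n_e = 0.06698 / 0.19 = 0.3525 m/day.

0.353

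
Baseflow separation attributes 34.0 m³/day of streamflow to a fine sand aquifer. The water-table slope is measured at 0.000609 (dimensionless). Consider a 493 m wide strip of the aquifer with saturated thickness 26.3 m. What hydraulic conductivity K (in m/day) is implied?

Cross-sectional area A = 493 × 26.3 = 12966 m².
Hydraulic gradient i = 0.000609.
From Q = K·A·i, K = Q / (A·i) = 34.0 / (12966 × 0.0006090) = 4.306 m/day.

4.31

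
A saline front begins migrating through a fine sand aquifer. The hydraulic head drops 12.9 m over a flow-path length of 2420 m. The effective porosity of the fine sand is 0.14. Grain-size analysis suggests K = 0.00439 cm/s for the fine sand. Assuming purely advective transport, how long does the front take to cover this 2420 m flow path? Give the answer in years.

Convert K: 0.00439 cm/s × 864 = 3.793 m/day.
Hydraulic gradient i = Δh / L = 12.9 / 2420 = 0.005331.
Darcy flux q = K · i = 3.793 × 0.005331 = 0.02022 m/day.
Seepage velocity v = q / n_e = 0.02022 / 0.14 = 0.1444 m/day.
Travel time t = L / v = 2420 / 0.1444 = 16757 days = 45.88 years.

45.9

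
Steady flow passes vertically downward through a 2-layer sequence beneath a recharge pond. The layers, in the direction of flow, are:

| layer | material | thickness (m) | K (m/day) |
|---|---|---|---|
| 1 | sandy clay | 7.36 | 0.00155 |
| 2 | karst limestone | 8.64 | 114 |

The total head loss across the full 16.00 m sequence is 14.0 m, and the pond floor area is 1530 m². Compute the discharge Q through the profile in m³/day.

4.51

Flow is perpendicular to layering, so the layers act in series and the equivalent K is the thickness-weighted harmonic mean.
Total thickness L = 7.36 + 8.64 = 16.00 m.
Σ(b_i/K_i) = 7.36/0.00155 + 8.64/114 = 4748 d.
K_eq = L / Σ(b_i/K_i) = 16.00 / 4748 = 0.003370 m/day.
Q = K_eq · A · (Δh/L) = 0.003370 × 1530 × (14.0/16.00) = 4.511 m³/day.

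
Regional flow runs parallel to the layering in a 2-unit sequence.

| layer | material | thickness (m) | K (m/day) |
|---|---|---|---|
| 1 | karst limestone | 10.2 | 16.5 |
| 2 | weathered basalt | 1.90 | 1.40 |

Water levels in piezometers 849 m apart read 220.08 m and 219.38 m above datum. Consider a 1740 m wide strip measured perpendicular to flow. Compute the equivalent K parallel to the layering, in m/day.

14.1

Flow is parallel to layering, so each bed carries its own Darcy discharge and the transmissivities add.
Σ(K_i·b_i) = 16.5×10.2 + 1.40×1.90 = 171.0 m²/day.
Total thickness b = 12.10 m, so K_eq = Σ(K_i·b_i)/b = 14.13 m/day.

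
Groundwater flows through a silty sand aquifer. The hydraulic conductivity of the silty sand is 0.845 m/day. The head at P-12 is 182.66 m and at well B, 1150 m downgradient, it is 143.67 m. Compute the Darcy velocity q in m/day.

0.0286

Hydraulic gradient i = (182.66 − 143.67) / 1150 = 38.99 / 1150 = 0.03390.
Specific discharge q = K · i = 0.8450 × 0.03390 = 0.02865 m/day.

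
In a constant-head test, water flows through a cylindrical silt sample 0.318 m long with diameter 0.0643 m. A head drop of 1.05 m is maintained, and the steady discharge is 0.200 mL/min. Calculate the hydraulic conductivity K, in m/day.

0.0269

Cross-sectional area A = π·(d/2)² = π × (0.0643/2)² = 0.003247 m².
Convert discharge: 0.200 mL/min = 3.333e-09 m³/s.
Darcy's law rearranged: K = Q·L / (A·Δh) = 3.333e-09 × 0.318 / (0.003247 × 1.05) = 3.109e-07 m/s = 0.02686 m/day.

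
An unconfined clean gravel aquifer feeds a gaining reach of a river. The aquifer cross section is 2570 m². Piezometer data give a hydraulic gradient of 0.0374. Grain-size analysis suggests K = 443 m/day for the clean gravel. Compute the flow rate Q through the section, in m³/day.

42600

Hydraulic gradient i = 0.0374.
Darcy's law: Q = K · A · i = 443.0 × 2570 × 0.03740 = 42580 m³/day.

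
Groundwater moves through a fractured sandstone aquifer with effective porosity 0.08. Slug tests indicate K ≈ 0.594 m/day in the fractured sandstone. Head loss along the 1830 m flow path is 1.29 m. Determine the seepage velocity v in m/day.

0.00523

Hydraulic gradient i = Δh / L = 1.29 / 1830 = 0.0007049.
Darcy flux q = K · i = 0.5940 × 0.0007049 = 0.0004187 m/day.
Seepage velocity v = q / n_e = 0.0004187 / 0.08 = 0.005234 m/day.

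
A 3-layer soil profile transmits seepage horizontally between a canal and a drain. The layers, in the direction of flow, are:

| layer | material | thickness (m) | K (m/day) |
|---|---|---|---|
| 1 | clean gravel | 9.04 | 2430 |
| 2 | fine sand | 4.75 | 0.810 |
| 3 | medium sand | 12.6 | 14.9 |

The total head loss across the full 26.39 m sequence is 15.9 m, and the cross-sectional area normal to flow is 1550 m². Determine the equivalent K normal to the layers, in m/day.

Flow is perpendicular to layering, so the layers act in series and the equivalent K is the thickness-weighted harmonic mean.
Total thickness L = 9.04 + 4.75 + 12.6 = 26.39 m.
Σ(b_i/K_i) = 9.04/2430 + 4.75/0.810 + 12.6/14.9 = 6.714 d.
K_eq = L / Σ(b_i/K_i) = 26.39 / 6.714 = 3.931 m/day.

3.93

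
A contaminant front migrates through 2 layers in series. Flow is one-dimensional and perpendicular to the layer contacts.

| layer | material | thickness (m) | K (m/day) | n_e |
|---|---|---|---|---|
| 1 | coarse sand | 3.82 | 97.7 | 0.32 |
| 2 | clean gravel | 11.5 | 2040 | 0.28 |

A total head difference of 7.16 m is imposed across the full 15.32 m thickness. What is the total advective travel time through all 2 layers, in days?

With flow normal to the layers, continuity requires the same specific discharge q through every layer.
Σ(b_i/K_i) = 3.82/97.7 + 11.5/2040 = 0.04474 d.
q = Δh / Σ(b_i/K_i) = 7.16 / 0.04474 = 160.0 m/day.
In each layer the seepage velocity is v_i = q/n_i, so the layer transit time is t_i = b_i·n_i / q:
  layer 1 (coarse sand): t_1 = 3.82 × 0.32 / 160.0 = 0.007638 d
  layer 2 (clean gravel): t_2 = 11.5 × 0.28 / 160.0 = 0.02012 d
Total t = Σ t_i = 0.02776 days.

0.0278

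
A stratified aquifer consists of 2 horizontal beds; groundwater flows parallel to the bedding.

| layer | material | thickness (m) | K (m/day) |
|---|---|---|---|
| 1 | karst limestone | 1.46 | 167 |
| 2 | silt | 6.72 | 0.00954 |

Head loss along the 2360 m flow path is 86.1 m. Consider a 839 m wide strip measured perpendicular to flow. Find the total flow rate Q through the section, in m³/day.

7470

Flow is parallel to layering, so each bed carries its own Darcy discharge and the transmissivities add.
Σ(K_i·b_i) = 167×1.46 + 0.00954×6.72 = 243.9 m²/day.
Hydraulic gradient i = Δh / L = 86.1 / 2360 = 0.03648.
Q = Σ(K_i·b_i) · W · i = 243.9 × 839 × 0.03648 = 7465 m³/day.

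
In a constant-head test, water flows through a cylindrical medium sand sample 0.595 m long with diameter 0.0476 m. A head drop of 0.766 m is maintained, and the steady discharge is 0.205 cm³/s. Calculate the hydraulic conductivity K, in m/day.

7.73

Cross-sectional area A = π·(d/2)² = π × (0.0476/2)² = 0.001780 m².
Convert discharge: 0.205 cm³/s = 2.050e-07 m³/s.
Darcy's law rearranged: K = Q·L / (A·Δh) = 2.050e-07 × 0.595 / (0.001780 × 0.766) = 8.948e-05 m/s = 7.731 m/day.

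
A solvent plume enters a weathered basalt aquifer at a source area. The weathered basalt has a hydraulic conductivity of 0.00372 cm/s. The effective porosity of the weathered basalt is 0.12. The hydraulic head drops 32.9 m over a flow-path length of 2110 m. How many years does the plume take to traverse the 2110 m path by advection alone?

13.8

Convert K: 0.00372 cm/s × 864 = 3.214 m/day.
Hydraulic gradient i = Δh / L = 32.9 / 2110 = 0.01559.
Darcy flux q = K · i = 3.214 × 0.01559 = 0.05012 m/day.
Seepage velocity v = q / n_e = 0.05012 / 0.12 = 0.4176 m/day.
Travel time t = L / v = 2110 / 0.4176 = 5052 days = 13.83 years.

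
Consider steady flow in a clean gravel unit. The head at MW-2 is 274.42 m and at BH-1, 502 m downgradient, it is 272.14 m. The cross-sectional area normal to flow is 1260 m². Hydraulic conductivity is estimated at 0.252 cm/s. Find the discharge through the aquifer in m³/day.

Convert K: 0.252 cm/s × 864 = 217.7 m/day.
Hydraulic gradient i = (274.42 − 272.14) / 502 = 2.28 / 502 = 0.004542.
Darcy's law: Q = K · A · i = 217.7 × 1260 × 0.004542 = 1246 m³/day.

1250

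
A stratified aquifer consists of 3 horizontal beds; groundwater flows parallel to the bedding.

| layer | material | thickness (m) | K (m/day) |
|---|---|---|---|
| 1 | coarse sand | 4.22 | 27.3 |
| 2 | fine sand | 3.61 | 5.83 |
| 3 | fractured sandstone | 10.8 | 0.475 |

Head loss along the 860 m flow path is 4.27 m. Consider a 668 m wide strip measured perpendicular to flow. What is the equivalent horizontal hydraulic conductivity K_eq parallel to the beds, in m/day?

Flow is parallel to layering, so each bed carries its own Darcy discharge and the transmissivities add.
Σ(K_i·b_i) = 27.3×4.22 + 5.83×3.61 + 0.475×10.8 = 141.4 m²/day.
Total thickness b = 18.63 m, so K_eq = Σ(K_i·b_i)/b = 7.589 m/day.

7.59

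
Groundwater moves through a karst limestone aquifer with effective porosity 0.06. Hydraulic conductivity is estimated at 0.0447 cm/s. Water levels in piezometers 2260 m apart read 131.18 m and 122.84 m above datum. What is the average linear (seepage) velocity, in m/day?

Convert K: 0.0447 cm/s × 864 = 38.62 m/day.
Hydraulic gradient i = (131.18 − 122.84) / 2260 = 8.34 / 2260 = 0.003690.
Darcy flux q = K · i = 38.62 × 0.003690 = 0.1425 m/day.
Seepage velocity v = q / n_e = 0.1425 / 0.06 = 2.375 m/day.

2.38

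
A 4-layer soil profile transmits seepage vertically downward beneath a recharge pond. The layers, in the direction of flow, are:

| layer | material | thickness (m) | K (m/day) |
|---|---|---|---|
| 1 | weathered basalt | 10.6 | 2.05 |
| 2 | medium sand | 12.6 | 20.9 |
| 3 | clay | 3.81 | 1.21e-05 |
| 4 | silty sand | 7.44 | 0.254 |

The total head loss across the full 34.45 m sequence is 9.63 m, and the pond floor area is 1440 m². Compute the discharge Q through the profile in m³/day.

0.0440

Flow is perpendicular to layering, so the layers act in series and the equivalent K is the thickness-weighted harmonic mean.
Total thickness L = 10.6 + 12.6 + 3.81 + 7.44 = 34.45 m.
Σ(b_i/K_i) = 10.6/2.05 + 12.6/20.9 + 3.81/1.21e-05 + 7.44/0.254 = 3.149e+05 d.
K_eq = L / Σ(b_i/K_i) = 34.45 / 3.149e+05 = 0.0001094 m/day.
Q = K_eq · A · (Δh/L) = 0.0001094 × 1440 × (9.63/34.45) = 0.04404 m³/day.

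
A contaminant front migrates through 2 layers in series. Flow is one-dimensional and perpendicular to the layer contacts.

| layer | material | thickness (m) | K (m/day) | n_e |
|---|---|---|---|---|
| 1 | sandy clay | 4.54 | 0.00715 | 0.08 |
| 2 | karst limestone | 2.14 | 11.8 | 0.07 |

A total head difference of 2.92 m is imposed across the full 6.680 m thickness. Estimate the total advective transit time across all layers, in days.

112

With flow normal to the layers, continuity requires the same specific discharge q through every layer.
Σ(b_i/K_i) = 4.54/0.00715 + 2.14/11.8 = 635.1 d.
q = Δh / Σ(b_i/K_i) = 2.92 / 635.1 = 0.004597 m/day.
In each layer the seepage velocity is v_i = q/n_i, so the layer transit time is t_i = b_i·n_i / q:
  layer 1 (sandy clay): t_1 = 4.54 × 0.08 / 0.004597 = 79.00 d
  layer 2 (karst limestone): t_2 = 2.14 × 0.07 / 0.004597 = 32.58 d
Total t = Σ t_i = 111.6 days.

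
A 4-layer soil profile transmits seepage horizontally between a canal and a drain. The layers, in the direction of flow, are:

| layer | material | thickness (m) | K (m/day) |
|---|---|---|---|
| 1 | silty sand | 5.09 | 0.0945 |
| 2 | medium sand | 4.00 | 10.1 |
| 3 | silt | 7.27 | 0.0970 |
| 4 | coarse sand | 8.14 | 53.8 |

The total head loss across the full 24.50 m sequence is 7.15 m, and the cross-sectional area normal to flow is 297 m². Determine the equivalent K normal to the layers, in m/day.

Flow is perpendicular to layering, so the layers act in series and the equivalent K is the thickness-weighted harmonic mean.
Total thickness L = 5.09 + 4.00 + 7.27 + 8.14 = 24.50 m.
Σ(b_i/K_i) = 5.09/0.0945 + 4.00/10.1 + 7.27/0.0970 + 8.14/53.8 = 129.4 d.
K_eq = L / Σ(b_i/K_i) = 24.50 / 129.4 = 0.1894 m/day.

0.189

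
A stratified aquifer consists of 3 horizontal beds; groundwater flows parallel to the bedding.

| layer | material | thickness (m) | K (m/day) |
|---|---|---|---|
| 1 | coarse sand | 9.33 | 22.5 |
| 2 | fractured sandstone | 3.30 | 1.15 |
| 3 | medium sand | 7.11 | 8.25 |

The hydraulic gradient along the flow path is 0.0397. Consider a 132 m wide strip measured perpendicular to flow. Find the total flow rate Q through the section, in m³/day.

1430

Flow is parallel to layering, so each bed carries its own Darcy discharge and the transmissivities add.
Σ(K_i·b_i) = 22.5×9.33 + 1.15×3.30 + 8.25×7.11 = 272.4 m²/day.
Hydraulic gradient i = 0.0397.
Q = Σ(K_i·b_i) · W · i = 272.4 × 132 × 0.03970 = 1427 m³/day.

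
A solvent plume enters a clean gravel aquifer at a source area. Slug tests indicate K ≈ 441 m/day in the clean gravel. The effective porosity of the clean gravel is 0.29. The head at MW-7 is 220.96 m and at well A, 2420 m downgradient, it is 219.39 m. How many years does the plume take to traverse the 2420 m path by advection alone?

Hydraulic gradient i = (220.96 − 219.39) / 2420 = 1.57 / 2420 = 0.0006488.
Darcy flux q = K · i = 441.0 × 0.0006488 = 0.2861 m/day.
Seepage velocity v = q / n_e = 0.2861 / 0.29 = 0.9866 m/day.
Travel time t = L / v = 2420 / 0.9866 = 2453 days = 6.716 years.

6.72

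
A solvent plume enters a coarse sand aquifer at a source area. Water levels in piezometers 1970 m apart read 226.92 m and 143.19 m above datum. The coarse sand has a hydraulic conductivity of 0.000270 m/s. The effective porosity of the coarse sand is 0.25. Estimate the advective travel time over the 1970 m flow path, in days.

497

Convert K: 0.000270 m/s × 86400 = 23.33 m/day.
Hydraulic gradient i = (226.92 − 143.19) / 1970 = 83.73 / 1970 = 0.04250.
Darcy flux q = K · i = 23.33 × 0.04250 = 0.9915 m/day.
Seepage velocity v = q / n_e = 0.9915 / 0.25 = 3.966 m/day.
Travel time t = L / v = 1970 / 3.966 = 496.7 days.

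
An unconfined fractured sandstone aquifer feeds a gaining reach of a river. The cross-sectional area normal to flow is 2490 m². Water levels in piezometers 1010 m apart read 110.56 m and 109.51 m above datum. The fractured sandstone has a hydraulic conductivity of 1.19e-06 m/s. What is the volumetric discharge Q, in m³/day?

0.266

Convert K: 1.19e-06 m/s × 86400 = 0.1028 m/day.
Hydraulic gradient i = (110.56 − 109.51) / 1010 = 1.05 / 1010 = 0.001040.
Darcy's law: Q = K · A · i = 0.1028 × 2490 × 0.001040 = 0.2662 m³/day.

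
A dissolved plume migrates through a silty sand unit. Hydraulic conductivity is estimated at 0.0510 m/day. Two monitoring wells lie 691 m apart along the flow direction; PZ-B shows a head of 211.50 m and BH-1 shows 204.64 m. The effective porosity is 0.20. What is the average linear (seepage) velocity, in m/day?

Hydraulic gradient i = (211.50 − 204.64) / 691 = 6.86 / 691 = 0.009928.
Darcy flux q = K · i = 0.05100 × 0.009928 = 0.0005063 m/day.
Seepage velocity v = q / n_e = 0.0005063 / 0.20 = 0.002532 m/day.

0.00253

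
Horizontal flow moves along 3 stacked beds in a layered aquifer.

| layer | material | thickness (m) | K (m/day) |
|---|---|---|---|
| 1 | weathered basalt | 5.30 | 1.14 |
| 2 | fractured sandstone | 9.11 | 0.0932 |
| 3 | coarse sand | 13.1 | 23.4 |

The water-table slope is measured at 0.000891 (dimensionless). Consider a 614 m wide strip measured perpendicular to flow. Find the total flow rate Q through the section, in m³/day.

Flow is parallel to layering, so each bed carries its own Darcy discharge and the transmissivities add.
Σ(K_i·b_i) = 1.14×5.30 + 0.0932×9.11 + 23.4×13.1 = 313.4 m²/day.
Hydraulic gradient i = 0.000891.
Q = Σ(K_i·b_i) · W · i = 313.4 × 614 × 0.0008910 = 171.5 m³/day.

171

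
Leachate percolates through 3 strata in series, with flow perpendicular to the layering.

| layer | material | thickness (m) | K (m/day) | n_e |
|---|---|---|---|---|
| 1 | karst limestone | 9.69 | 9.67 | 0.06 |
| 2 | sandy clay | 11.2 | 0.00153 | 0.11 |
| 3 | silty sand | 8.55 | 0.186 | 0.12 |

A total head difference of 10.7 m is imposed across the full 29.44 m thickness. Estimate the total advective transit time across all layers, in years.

5.35

With flow normal to the layers, continuity requires the same specific discharge q through every layer.
Σ(b_i/K_i) = 9.69/9.67 + 11.2/0.00153 + 8.55/0.186 = 7367 d.
q = Δh / Σ(b_i/K_i) = 10.7 / 7367 = 0.001452 m/day.
In each layer the seepage velocity is v_i = q/n_i, so the layer transit time is t_i = b_i·n_i / q:
  layer 1 (karst limestone): t_1 = 9.69 × 0.06 / 0.001452 = 400.3 d
  layer 2 (sandy clay): t_2 = 11.2 × 0.11 / 0.001452 = 848.3 d
  layer 3 (silty sand): t_3 = 8.55 × 0.12 / 0.001452 = 706.4 d
Total t = Σ t_i = 1955 days = 5.353 years.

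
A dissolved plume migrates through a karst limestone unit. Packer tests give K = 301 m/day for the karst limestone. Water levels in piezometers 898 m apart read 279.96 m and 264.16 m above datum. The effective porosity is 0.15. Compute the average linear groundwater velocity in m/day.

Hydraulic gradient i = (279.96 − 264.16) / 898 = 15.8 / 898 = 0.01759.
Darcy flux q = K · i = 301.0 × 0.01759 = 5.296 m/day.
Seepage velocity v = q / n_e = 5.296 / 0.15 = 35.31 m/day.

35.3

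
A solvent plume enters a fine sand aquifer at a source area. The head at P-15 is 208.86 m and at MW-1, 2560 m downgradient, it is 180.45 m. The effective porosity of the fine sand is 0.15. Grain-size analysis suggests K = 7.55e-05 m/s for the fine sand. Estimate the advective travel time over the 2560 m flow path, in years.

Convert K: 7.55e-05 m/s × 86400 = 6.523 m/day.
Hydraulic gradient i = (208.86 − 180.45) / 2560 = 28.41 / 2560 = 0.01110.
Darcy flux q = K · i = 6.523 × 0.01110 = 0.07239 m/day.
Seepage velocity v = q / n_e = 0.07239 / 0.15 = 0.4826 m/day.
Travel time t = L / v = 2560 / 0.4826 = 5304 days = 14.52 years.

14.5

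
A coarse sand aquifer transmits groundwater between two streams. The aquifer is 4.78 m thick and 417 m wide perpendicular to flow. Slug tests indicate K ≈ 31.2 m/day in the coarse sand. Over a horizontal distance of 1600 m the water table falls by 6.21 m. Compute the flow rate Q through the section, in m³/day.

Cross-sectional area A = 417 × 4.78 = 1993 m².
Hydraulic gradient i = Δh / L = 6.21 / 1600 = 0.003881.
Darcy's law: Q = K · A · i = 31.20 × 1993 × 0.003881 = 241.4 m³/day.

241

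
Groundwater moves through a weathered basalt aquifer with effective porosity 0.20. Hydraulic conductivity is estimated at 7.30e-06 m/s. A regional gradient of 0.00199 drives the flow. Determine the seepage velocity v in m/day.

Convert K: 7.30e-06 m/s × 86400 = 0.6307 m/day.
Hydraulic gradient i = 0.00199.
Darcy flux q = K · i = 0.6307 × 0.001990 = 0.001255 m/day.
Seepage velocity v = q / n_e = 0.001255 / 0.20 = 0.006276 m/day.

0.00628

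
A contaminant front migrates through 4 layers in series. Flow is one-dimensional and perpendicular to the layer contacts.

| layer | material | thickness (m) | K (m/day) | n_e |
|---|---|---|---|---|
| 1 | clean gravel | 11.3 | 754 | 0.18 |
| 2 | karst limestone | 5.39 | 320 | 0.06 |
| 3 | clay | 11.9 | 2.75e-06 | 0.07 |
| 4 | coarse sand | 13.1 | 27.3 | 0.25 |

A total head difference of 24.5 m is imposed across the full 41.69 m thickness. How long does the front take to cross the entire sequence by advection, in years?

With flow normal to the layers, continuity requires the same specific discharge q through every layer.
Σ(b_i/K_i) = 11.3/754 + 5.39/320 + 11.9/2.75e-06 + 13.1/27.3 = 4.327e+06 d.
q = Δh / Σ(b_i/K_i) = 24.5 / 4.327e+06 = 5.662e-06 m/day.
In each layer the seepage velocity is v_i = q/n_i, so the layer transit time is t_i = b_i·n_i / q:
  layer 1 (clean gravel): t_1 = 11.3 × 0.18 / 5.662e-06 = 3.593e+05 d
  layer 2 (karst limestone): t_2 = 5.39 × 0.06 / 5.662e-06 = 57120 d
  layer 3 (clay): t_3 = 11.9 × 0.07 / 5.662e-06 = 1.471e+05 d
  layer 4 (coarse sand): t_4 = 13.1 × 0.25 / 5.662e-06 = 5.784e+05 d
Total t = Σ t_i = 1.142e+06 days = 3126 years.

3130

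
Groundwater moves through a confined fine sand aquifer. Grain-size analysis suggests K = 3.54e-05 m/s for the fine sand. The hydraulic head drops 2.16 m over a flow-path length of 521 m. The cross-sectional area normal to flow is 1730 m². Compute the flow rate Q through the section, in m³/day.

Convert K: 3.54e-05 m/s × 86400 = 3.059 m/day.
Hydraulic gradient i = Δh / L = 2.16 / 521 = 0.004146.
Darcy's law: Q = K · A · i = 3.059 × 1730 × 0.004146 = 21.94 m³/day.

21.9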